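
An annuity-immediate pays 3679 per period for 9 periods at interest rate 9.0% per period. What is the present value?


PV = PMT * (1 - (1+i)^(-n)) / i
= 3679 * (1 - (1+0.09)^(-9)) / 0.09
= 3679 * (1 - 0.460428) / 0.09
= 3679 * 5.995247
= 22056.5133


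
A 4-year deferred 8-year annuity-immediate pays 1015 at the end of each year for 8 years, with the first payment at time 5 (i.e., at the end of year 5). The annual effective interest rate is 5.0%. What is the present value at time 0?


PV at time 4 of the 8-year annuity-immediate:
a_n = 1015 * (1-(1+0.05)^(-8))/0.05 = 6560.161
Discount back 4 years to time 0:
PV = 6560.161 * (1+0.05)^(-4)
= 6560.161 * 0.822702
= 5397.0606


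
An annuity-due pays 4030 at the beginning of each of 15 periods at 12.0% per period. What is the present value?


PV_due = PMT * (1-(1+i)^(-n))/i * (1+i)
PV_immediate = 27447.7839
PV_due = 27447.7839 * 1.12
= 30741.518


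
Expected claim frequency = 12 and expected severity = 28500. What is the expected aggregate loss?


E[S] = E[N] * E[X]
= 12 * 28500
= 342000


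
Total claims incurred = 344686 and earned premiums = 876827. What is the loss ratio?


Loss ratio = claims / premiums
= 344686 / 876827
= 0.3931


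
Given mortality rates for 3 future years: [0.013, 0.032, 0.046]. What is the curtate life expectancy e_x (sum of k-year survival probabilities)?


e_x = sum_{k=1}^{n} k_p_x
k_p_x values:
  1_p_x = 0.987
  2_p_x = 0.955416
  3_p_x = 0.911467
e_x = 2.8539


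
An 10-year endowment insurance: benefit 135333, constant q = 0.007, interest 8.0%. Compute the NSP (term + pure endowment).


Term component = 6187.3514
Pure endowment = 10_p_x * v^10 * benefit = 0.932164 * 0.463193 * 135333 = 58433.0613
NSP = 64620.4127


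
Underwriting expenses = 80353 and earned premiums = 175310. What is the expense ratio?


Expense ratio = expenses / premiums
= 80353 / 175310
= 0.4583


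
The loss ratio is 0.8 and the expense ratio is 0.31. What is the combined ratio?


Combined ratio = loss ratio + expense ratio
= 0.8 + 0.31
= 1.11


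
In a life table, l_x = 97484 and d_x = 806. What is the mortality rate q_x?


q_x = d_x / l_x
= 806 / 97484
= 0.0083


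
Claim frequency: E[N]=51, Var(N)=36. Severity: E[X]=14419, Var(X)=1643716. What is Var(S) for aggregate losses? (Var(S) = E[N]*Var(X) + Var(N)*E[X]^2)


Var(S) = E[N]*Var(X) + Var(N)*E[X]^2
= 51*1643716 + 36*14419^2
= 83829516 + 7484672196
= 7.5685e+09


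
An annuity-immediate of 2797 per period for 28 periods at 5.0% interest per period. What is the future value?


FV = PMT * ((1+i)^n - 1) / i
= 2797 * ((1.05)^28 - 1) / 0.05
= 2797 * (3.920129 - 1) / 0.05
= 163352.024


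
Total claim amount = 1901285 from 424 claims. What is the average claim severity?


severity = total / number
= 1901285 / 424
= 4484.1627


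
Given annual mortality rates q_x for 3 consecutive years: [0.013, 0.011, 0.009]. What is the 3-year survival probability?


p_k = 1 - q_k for each year
Survival = product of (1 - q_k)
= 0.987 * 0.989 * 0.991
= 0.9674


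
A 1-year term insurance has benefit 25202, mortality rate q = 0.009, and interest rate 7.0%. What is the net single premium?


NSP = benefit * q * v
v = 1/(1+i) = 0.934579
NSP = 25202 * 0.009 * 0.934579
= 211.9794


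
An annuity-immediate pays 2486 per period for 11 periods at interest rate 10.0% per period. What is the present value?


PV = PMT * (1 - (1+i)^(-n)) / i
= 2486 * (1 - (1+0.1)^(-11)) / 0.1
= 2486 * (1 - 0.350494) / 0.1
= 2486 * 6.495061
= 16146.7217


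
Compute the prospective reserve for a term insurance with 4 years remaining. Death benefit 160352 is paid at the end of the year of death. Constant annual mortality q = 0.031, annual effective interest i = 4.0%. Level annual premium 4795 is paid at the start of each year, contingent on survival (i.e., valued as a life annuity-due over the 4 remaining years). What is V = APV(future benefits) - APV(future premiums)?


v = 1/(1+i) = 0.961538
APV(future benefits) per unit = sum_{k=0}^{3} k_p_x * q * v^(k+1) = 0.107567
APV(future benefits) = 160352 * 0.107567 = 17248.6306
Life annuity-due factor ä_{x:4} = sum_{k=0}^{3} k_p_x * v^k = 3.608709
APV(future premiums) = 4795 * 3.608709 = 17303.7605
V = 17248.6306 - 17303.7605
= -55.13


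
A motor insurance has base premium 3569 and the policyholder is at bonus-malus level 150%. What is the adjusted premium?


adjusted = base * BM_level / 100
= 3569 * 150 / 100
= 3569 * 1.5
= 5353.5


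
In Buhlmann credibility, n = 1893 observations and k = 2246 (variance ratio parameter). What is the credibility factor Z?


Z = n / (n + k)
= 1893 / (1893 + 2246)
= 1893 / 4139
= 0.4574


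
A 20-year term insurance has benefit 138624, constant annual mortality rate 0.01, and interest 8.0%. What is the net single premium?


NSP = benefit * sum_{k=0}^{n-1} k_p_x * q * v^(k+1)
With constant q=0.01, v=0.925926
Sum = 0.091613
NSP = 138624 * 0.091613
= 12699.7995


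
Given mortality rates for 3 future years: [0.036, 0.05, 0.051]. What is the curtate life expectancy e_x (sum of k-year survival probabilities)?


e_x = sum_{k=1}^{n} k_p_x
k_p_x values:
  1_p_x = 0.964
  2_p_x = 0.9158
  3_p_x = 0.869094
e_x = 2.7489


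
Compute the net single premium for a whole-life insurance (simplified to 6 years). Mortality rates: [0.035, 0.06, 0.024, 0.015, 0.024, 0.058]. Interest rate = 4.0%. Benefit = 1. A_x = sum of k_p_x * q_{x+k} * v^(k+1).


v = 0.961538
Year 0: k_p_x=1.0, q=0.035, term=0.033654
Year 1: k_p_x=0.965, q=0.06, term=0.053532
Year 2: k_p_x=0.9071, q=0.024, term=0.019354
Year 3: k_p_x=0.88533, q=0.015, term=0.011352
Year 4: k_p_x=0.87205, q=0.024, term=0.017202
Year 5: k_p_x=0.85112, q=0.058, term=0.039014
A_x = 0.1741


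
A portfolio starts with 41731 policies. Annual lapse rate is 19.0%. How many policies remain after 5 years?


remaining = initial * (1 - lapse)^years
= 41731 * (1 - 0.19)^5
= 41731 * 0.348678
= 14550.7


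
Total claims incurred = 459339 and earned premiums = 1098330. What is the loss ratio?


Loss ratio = claims / premiums
= 459339 / 1098330
= 0.4182


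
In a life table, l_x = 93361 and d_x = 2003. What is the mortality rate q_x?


q_x = d_x / l_x
= 2003 / 93361
= 0.0215


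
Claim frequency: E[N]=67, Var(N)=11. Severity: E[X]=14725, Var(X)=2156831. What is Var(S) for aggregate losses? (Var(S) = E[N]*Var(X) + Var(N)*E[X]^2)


Var(S) = E[N]*Var(X) + Var(N)*E[X]^2
= 67*2156831 + 11*14725^2
= 144507677 + 2385081875
= 2.5296e+09


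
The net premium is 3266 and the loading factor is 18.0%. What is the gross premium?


Gross = net * (1 + loading)
= 3266 * (1 + 0.18)
= 3266 * 1.18
= 3853.88


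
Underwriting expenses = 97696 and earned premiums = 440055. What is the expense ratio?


Expense ratio = expenses / premiums
= 97696 / 440055
= 0.222


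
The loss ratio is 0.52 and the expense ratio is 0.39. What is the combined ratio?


Combined ratio = loss ratio + expense ratio
= 0.52 + 0.39
= 0.91


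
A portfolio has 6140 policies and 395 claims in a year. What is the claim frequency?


frequency = claims / policies
= 395 / 6140
= 0.0643


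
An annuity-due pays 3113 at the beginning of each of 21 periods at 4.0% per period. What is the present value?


PV_due = PMT * (1-(1+i)^(-n))/i * (1+i)
PV_immediate = 43672.7749
PV_due = 43672.7749 * 1.04
= 45419.6859


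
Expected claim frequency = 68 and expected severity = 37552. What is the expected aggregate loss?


E[S] = E[N] * E[X]
= 68 * 37552
= 2.5535e+06


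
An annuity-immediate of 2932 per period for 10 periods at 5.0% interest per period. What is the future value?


FV = PMT * ((1+i)^n - 1) / i
= 2932 * ((1.05)^10 - 1) / 0.05
= 2932 * (1.628895 - 1) / 0.05
= 36878.3809


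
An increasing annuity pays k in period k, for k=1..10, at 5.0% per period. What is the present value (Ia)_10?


(Ia)_n = sum_{k=1}^{n} k * v^k, v = 1/(1+i)
v = 0.952381
Sum computed term by term:
(Ia)_10 = 39.3738


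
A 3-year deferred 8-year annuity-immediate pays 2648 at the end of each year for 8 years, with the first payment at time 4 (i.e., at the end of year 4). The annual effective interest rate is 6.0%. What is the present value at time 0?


PV at time 3 of the 8-year annuity-immediate:
a_n = 2648 * (1-(1+0.06)^(-8))/0.06 = 16443.534
Discount back 3 years to time 0:
PV = 16443.534 * (1+0.06)^(-3)
= 16443.534 * 0.839619
= 13806.3082


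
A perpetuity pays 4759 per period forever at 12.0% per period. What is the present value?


PV = PMT / i
= 4759 / 0.12
= 39658.3333


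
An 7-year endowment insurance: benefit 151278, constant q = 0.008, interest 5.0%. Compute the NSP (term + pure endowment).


Term component = 6847.6624
Pure endowment = 7_p_x * v^7 * benefit = 0.945326 * 0.710681 * 151278 = 101632.4478
NSP = 108480.1102


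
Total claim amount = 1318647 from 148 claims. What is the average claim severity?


severity = total / number
= 1318647 / 148
= 8909.777


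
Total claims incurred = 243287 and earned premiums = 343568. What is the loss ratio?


Loss ratio = claims / premiums
= 243287 / 343568
= 0.7081


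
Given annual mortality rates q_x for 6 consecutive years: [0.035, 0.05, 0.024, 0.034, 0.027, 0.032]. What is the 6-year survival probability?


p_k = 1 - q_k for each year
Survival = product of (1 - q_k)
= 0.965 * 0.95 * 0.976 * 0.966 * 0.973 * 0.968
= 0.8141


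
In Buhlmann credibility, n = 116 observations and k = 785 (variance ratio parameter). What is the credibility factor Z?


Z = n / (n + k)
= 116 / (116 + 785)
= 116 / 901
= 0.1287


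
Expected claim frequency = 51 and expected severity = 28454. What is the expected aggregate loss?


E[S] = E[N] * E[X]
= 51 * 28454
= 1.4512e+06


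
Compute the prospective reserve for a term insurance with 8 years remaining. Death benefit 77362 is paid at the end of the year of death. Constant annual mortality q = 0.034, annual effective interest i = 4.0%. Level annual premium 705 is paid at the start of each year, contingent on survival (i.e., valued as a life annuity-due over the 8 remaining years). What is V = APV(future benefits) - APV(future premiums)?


v = 1/(1+i) = 0.961538
APV(future benefits) per unit = sum_{k=0}^{7} k_p_x * q * v^(k+1) = 0.204895
APV(future benefits) = 77362 * 0.204895 = 15851.0995
Life annuity-due factor ä_{x:8} = sum_{k=0}^{7} k_p_x * v^k = 6.267381
APV(future premiums) = 705 * 6.267381 = 4418.5039
V = 15851.0995 - 4418.5039
= 11432.5956


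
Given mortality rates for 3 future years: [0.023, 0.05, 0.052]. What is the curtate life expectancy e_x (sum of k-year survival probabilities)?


e_x = sum_{k=1}^{n} k_p_x
k_p_x values:
  1_p_x = 0.977
  2_p_x = 0.92815
  3_p_x = 0.879886
e_x = 2.785


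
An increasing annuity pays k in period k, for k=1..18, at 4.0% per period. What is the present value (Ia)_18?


(Ia)_n = sum_{k=1}^{n} k * v^k, v = 1/(1+i)
v = 0.961538
Sum computed term by term:
(Ia)_18 = 107.0091


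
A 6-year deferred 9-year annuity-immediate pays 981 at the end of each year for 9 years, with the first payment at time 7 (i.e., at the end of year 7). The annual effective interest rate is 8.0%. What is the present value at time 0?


PV at time 6 of the 9-year annuity-immediate:
a_n = 981 * (1-(1+0.08)^(-9))/0.08 = 6128.197
Discount back 6 years to time 0:
PV = 6128.197 * (1+0.08)^(-6)
= 6128.197 * 0.63017
= 3861.8036


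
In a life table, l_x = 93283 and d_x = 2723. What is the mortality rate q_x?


q_x = d_x / l_x
= 2723 / 93283
= 0.0292


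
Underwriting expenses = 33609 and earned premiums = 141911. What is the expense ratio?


Expense ratio = expenses / premiums
= 33609 / 141911
= 0.2368


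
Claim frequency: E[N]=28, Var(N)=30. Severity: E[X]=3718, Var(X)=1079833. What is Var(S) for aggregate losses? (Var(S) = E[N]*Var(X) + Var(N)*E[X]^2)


Var(S) = E[N]*Var(X) + Var(N)*E[X]^2
= 28*1079833 + 30*3718^2
= 30235324 + 414705720
= 4.4494e+08


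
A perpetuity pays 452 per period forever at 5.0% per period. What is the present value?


PV = PMT / i
= 452 / 0.05
= 9040.0


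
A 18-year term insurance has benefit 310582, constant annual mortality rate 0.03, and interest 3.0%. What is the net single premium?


NSP = benefit * sum_{k=0}^{n-1} k_p_x * q * v^(k+1)
With constant q=0.03, v=0.970874
Sum = 0.330257
NSP = 310582 * 0.330257
= 102571.9642


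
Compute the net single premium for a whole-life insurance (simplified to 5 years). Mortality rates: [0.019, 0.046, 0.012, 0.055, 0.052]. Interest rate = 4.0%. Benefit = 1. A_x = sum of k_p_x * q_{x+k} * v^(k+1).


v = 0.961538
Year 0: k_p_x=1.0, q=0.019, term=0.018269
Year 1: k_p_x=0.981, q=0.046, term=0.041722
Year 2: k_p_x=0.935874, q=0.012, term=0.009984
Year 3: k_p_x=0.924644, q=0.055, term=0.043471
Year 4: k_p_x=0.873788, q=0.052, term=0.037346
A_x = 0.1508


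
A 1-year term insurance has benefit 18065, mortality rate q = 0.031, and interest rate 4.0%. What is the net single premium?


NSP = benefit * q * v
v = 1/(1+i) = 0.961538
NSP = 18065 * 0.031 * 0.961538
= 538.476


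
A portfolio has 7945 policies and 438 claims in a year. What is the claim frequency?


frequency = claims / policies
= 438 / 7945
= 0.0551


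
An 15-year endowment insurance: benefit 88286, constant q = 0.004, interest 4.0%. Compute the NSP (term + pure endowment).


Term component = 3829.4815
Pure endowment = 15_p_x * v^15 * benefit = 0.941651 * 0.555265 * 88286 = 46161.7035
NSP = 49991.185


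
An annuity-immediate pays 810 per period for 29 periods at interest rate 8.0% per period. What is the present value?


PV = PMT * (1 - (1+i)^(-n)) / i
= 810 * (1 - (1+0.08)^(-29)) / 0.08
= 810 * (1 - 0.107328) / 0.08
= 810 * 11.158406
= 9038.3089


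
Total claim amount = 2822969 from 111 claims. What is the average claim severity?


severity = total / number
= 2822969 / 111
= 25432.1532


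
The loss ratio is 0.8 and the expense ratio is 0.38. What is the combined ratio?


Combined ratio = loss ratio + expense ratio
= 0.8 + 0.38
= 1.18


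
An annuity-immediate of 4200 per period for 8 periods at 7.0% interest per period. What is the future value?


FV = PMT * ((1+i)^n - 1) / i
= 4200 * ((1.07)^8 - 1) / 0.07
= 4200 * (1.718186 - 1) / 0.07
= 43091.1708


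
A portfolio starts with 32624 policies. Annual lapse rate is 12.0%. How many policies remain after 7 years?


remaining = initial * (1 - lapse)^years
= 32624 * (1 - 0.12)^7
= 32624 * 0.408676
= 13332.6327


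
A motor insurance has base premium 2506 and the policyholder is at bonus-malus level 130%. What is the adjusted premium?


adjusted = base * BM_level / 100
= 2506 * 130 / 100
= 2506 * 1.3
= 3257.8


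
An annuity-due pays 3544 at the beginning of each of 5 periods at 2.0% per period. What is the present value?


PV_due = PMT * (1-(1+i)^(-n))/i * (1+i)
PV_immediate = 16704.5005
PV_due = 16704.5005 * 1.02
= 17038.5905


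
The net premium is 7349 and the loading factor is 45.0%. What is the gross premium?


Gross = net * (1 + loading)
= 7349 * (1 + 0.45)
= 7349 * 1.45
= 10656.05


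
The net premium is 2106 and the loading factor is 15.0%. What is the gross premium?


Gross = net * (1 + loading)
= 2106 * (1 + 0.15)
= 2106 * 1.15
= 2421.9


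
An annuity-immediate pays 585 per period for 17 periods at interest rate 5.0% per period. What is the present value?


PV = PMT * (1 - (1+i)^(-n)) / i
= 585 * (1 - (1+0.05)^(-17)) / 0.05
= 585 * (1 - 0.436297) / 0.05
= 585 * 11.274066
= 6595.3288


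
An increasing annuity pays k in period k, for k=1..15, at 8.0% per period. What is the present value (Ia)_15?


(Ia)_n = sum_{k=1}^{n} k * v^k, v = 1/(1+i)
v = 0.925926
Sum computed term by term:
(Ia)_15 = 56.4451


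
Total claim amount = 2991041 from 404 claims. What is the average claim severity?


severity = total / number
= 2991041 / 404
= 7403.5668


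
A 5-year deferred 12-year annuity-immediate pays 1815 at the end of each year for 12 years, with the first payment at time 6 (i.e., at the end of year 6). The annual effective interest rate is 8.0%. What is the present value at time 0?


PV at time 5 of the 12-year annuity-immediate:
a_n = 1815 * (1-(1+0.08)^(-12))/0.08 = 13677.9816
Discount back 5 years to time 0:
PV = 13677.9816 * (1+0.08)^(-5)
= 13677.9816 * 0.680583
= 9309.0044


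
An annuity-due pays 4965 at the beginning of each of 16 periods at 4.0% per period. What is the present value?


PV_due = PMT * (1-(1+i)^(-n))/i * (1+i)
PV_immediate = 57853.6477
PV_due = 57853.6477 * 1.04
= 60167.7936


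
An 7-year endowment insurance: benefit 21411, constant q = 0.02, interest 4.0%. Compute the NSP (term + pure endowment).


Term component = 2428.6921
Pure endowment = 7_p_x * v^7 * benefit = 0.868126 * 0.759918 * 21411 = 14124.9236
NSP = 16553.6157


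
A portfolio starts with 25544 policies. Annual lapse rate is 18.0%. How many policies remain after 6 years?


remaining = initial * (1 - lapse)^years
= 25544 * (1 - 0.18)^6
= 25544 * 0.304007
= 7765.5464


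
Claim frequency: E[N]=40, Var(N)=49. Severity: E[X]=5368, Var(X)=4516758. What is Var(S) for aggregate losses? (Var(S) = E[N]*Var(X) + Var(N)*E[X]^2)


Var(S) = E[N]*Var(X) + Var(N)*E[X]^2
= 40*4516758 + 49*5368^2
= 180670320 + 1411955776
= 1.5926e+09


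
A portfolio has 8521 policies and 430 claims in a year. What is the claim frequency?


frequency = claims / policies
= 430 / 8521
= 0.0505


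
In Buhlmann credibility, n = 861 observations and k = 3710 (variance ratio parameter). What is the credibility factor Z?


Z = n / (n + k)
= 861 / (861 + 3710)
= 861 / 4571
= 0.1884


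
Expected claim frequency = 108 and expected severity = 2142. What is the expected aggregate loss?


E[S] = E[N] * E[X]
= 108 * 2142
= 231336


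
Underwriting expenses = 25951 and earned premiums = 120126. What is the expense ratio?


Expense ratio = expenses / premiums
= 25951 / 120126
= 0.216


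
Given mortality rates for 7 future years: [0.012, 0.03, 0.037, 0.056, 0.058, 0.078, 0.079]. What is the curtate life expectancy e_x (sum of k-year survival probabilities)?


e_x = sum_{k=1}^{n} k_p_x
k_p_x values:
  1_p_x = 0.988
  2_p_x = 0.95836
  3_p_x = 0.922901
  4_p_x = 0.871218
  5_p_x = 0.820688
  6_p_x = 0.756674
  7_p_x = 0.696897
e_x = 6.0147


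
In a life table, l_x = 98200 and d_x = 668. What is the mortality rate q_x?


q_x = d_x / l_x
= 668 / 98200
= 0.0068


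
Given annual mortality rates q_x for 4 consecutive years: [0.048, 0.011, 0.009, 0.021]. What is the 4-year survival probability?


p_k = 1 - q_k for each year
Survival = product of (1 - q_k)
= 0.952 * 0.989 * 0.991 * 0.979
= 0.9135


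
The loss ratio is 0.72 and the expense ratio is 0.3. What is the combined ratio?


Combined ratio = loss ratio + expense ratio
= 0.72 + 0.3
= 1.02


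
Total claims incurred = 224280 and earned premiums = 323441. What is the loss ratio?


Loss ratio = claims / premiums
= 224280 / 323441
= 0.6934


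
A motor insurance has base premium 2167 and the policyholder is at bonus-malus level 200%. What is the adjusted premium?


adjusted = base * BM_level / 100
= 2167 * 200 / 100
= 2167 * 2.0
= 4334.0


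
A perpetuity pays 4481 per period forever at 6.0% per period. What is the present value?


PV = PMT / i
= 4481 / 0.06
= 74683.3333


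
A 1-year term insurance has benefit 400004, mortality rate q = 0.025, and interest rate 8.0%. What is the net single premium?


NSP = benefit * q * v
v = 1/(1+i) = 0.925926
NSP = 400004 * 0.025 * 0.925926
= 9259.3519


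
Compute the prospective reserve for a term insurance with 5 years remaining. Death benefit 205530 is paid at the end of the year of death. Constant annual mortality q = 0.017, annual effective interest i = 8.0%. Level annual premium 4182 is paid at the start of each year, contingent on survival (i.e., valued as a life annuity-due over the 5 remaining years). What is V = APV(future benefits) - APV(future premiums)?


v = 1/(1+i) = 0.925926
APV(future benefits) per unit = sum_{k=0}^{4} k_p_x * q * v^(k+1) = 0.06578
APV(future benefits) = 205530 * 0.06578 = 13519.7527
Life annuity-due factor ä_{x:5} = sum_{k=0}^{4} k_p_x * v^k = 4.178961
APV(future premiums) = 4182 * 4.178961 = 17476.4165
V = 13519.7527 - 17476.4165
= -3956.6639


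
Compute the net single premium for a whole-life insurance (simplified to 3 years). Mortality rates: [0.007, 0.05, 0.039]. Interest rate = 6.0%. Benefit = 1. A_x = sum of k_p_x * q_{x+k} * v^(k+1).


v = 0.943396
Year 0: k_p_x=1.0, q=0.007, term=0.006604
Year 1: k_p_x=0.993, q=0.05, term=0.044188
Year 2: k_p_x=0.94335, q=0.039, term=0.03089
A_x = 0.0817


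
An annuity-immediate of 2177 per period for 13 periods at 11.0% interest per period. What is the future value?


FV = PMT * ((1+i)^n - 1) / i
= 2177 * ((1.11)^13 - 1) / 0.11
= 2177 * (3.88328 - 1) / 0.11
= 57062.7356


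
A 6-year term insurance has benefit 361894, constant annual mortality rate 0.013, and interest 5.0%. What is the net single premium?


NSP = benefit * sum_{k=0}^{n-1} k_p_x * q * v^(k+1)
With constant q=0.013, v=0.952381
Sum = 0.063995
NSP = 361894 * 0.063995
= 23159.4516


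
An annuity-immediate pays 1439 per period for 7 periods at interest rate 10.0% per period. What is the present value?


PV = PMT * (1 - (1+i)^(-n)) / i
= 1439 * (1 - (1+0.1)^(-7)) / 0.1
= 1439 * (1 - 0.513158) / 0.1
= 1439 * 4.868419
= 7005.6547


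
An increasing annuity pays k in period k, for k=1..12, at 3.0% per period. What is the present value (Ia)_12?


(Ia)_n = sum_{k=1}^{n} k * v^k, v = 1/(1+i)
v = 0.970874
Sum computed term by term:
(Ia)_12 = 61.2022


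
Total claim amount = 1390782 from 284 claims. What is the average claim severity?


severity = total / number
= 1390782 / 284
= 4897.1197


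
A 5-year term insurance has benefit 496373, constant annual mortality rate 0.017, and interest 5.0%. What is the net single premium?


NSP = benefit * sum_{k=0}^{n-1} k_p_x * q * v^(k+1)
With constant q=0.017, v=0.952381
Sum = 0.07126
NSP = 496373 * 0.07126
= 35371.4267


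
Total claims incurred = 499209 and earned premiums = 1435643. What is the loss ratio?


Loss ratio = claims / premiums
= 499209 / 1435643
= 0.3477


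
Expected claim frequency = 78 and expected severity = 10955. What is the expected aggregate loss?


E[S] = E[N] * E[X]
= 78 * 10955
= 854490


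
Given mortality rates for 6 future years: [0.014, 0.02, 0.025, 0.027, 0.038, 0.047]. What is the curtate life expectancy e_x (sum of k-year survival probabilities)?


e_x = sum_{k=1}^{n} k_p_x
k_p_x values:
  1_p_x = 0.986
  2_p_x = 0.96628
  3_p_x = 0.942123
  4_p_x = 0.916686
  5_p_x = 0.881852
  6_p_x = 0.840405
e_x = 5.5333


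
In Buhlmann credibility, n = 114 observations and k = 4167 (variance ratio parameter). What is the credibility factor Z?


Z = n / (n + k)
= 114 / (114 + 4167)
= 114 / 4281
= 0.0266


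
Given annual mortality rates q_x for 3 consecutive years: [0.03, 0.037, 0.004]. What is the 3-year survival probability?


p_k = 1 - q_k for each year
Survival = product of (1 - q_k)
= 0.97 * 0.963 * 0.996
= 0.9304


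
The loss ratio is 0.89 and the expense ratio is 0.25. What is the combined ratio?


Combined ratio = loss ratio + expense ratio
= 0.89 + 0.25
= 1.14


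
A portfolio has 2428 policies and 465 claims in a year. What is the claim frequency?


frequency = claims / policies
= 465 / 2428
= 0.1915


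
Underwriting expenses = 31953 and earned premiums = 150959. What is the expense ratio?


Expense ratio = expenses / premiums
= 31953 / 150959
= 0.2117


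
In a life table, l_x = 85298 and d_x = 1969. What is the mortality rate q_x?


q_x = d_x / l_x
= 1969 / 85298
= 0.0231


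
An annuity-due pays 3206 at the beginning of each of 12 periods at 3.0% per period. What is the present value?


PV_due = PMT * (1-(1+i)^(-n))/i * (1+i)
PV_immediate = 31912.5368
PV_due = 31912.5368 * 1.03
= 32869.9129


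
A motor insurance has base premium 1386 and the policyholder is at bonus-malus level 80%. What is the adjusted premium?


adjusted = base * BM_level / 100
= 1386 * 80 / 100
= 1386 * 0.8
= 1108.8


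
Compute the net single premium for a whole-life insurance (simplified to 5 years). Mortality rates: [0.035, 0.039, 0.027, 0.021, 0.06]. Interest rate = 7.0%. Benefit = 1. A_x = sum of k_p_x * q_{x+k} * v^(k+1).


v = 0.934579
Year 0: k_p_x=1.0, q=0.035, term=0.03271
Year 1: k_p_x=0.965, q=0.039, term=0.032872
Year 2: k_p_x=0.927365, q=0.027, term=0.020439
Year 3: k_p_x=0.902326, q=0.021, term=0.014456
Year 4: k_p_x=0.883377, q=0.06, term=0.03779
A_x = 0.1383


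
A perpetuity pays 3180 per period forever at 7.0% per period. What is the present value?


PV = PMT / i
= 3180 / 0.07
= 45428.5714


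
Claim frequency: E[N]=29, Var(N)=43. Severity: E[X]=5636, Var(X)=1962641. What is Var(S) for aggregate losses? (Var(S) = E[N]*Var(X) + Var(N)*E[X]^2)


Var(S) = E[N]*Var(X) + Var(N)*E[X]^2
= 29*1962641 + 43*5636^2
= 56916589 + 1365873328
= 1.4228e+09


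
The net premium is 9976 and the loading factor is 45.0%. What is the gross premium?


Gross = net * (1 + loading)
= 9976 * (1 + 0.45)
= 9976 * 1.45
= 14465.2


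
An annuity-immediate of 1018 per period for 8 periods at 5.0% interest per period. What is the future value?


FV = PMT * ((1+i)^n - 1) / i
= 1018 * ((1.05)^8 - 1) / 0.05
= 1018 * (1.477455 - 1) / 0.05
= 9720.9928


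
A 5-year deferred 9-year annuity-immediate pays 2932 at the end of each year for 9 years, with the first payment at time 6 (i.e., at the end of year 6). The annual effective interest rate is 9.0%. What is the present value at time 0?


PV at time 5 of the 9-year annuity-immediate:
a_n = 2932 * (1-(1+0.09)^(-9))/0.09 = 17578.0639
Discount back 5 years to time 0:
PV = 17578.0639 * (1+0.09)^(-5)
= 17578.0639 * 0.649931
= 11424.5354


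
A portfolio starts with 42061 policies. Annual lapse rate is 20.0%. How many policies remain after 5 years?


remaining = initial * (1 - lapse)^years
= 42061 * (1 - 0.2)^5
= 42061 * 0.32768
= 13782.5485


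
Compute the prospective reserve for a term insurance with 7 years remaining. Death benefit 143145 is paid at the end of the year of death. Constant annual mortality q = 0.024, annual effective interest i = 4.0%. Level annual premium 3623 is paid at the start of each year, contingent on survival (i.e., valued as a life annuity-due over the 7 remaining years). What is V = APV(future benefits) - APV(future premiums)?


v = 1/(1+i) = 0.961538
APV(future benefits) per unit = sum_{k=0}^{6} k_p_x * q * v^(k+1) = 0.134593
APV(future benefits) = 143145 * 0.134593 = 19266.354
Life annuity-due factor ä_{x:7} = sum_{k=0}^{6} k_p_x * v^k = 5.832375
APV(future premiums) = 3623 * 5.832375 = 21130.6952
V = 19266.354 - 21130.6952
= -1864.3411


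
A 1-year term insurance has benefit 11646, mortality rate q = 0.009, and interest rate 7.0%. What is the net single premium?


NSP = benefit * q * v
v = 1/(1+i) = 0.934579
NSP = 11646 * 0.009 * 0.934579
= 97.957


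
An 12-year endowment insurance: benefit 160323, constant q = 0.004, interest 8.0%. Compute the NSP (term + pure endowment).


Term component = 4745.0561
Pure endowment = 12_p_x * v^12 * benefit = 0.953042 * 0.397114 * 160323 = 60676.822
NSP = 65421.8781


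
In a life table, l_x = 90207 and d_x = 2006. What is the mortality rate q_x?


q_x = d_x / l_x
= 2006 / 90207
= 0.0222


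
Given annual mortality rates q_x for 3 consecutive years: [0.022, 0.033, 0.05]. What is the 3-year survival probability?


p_k = 1 - q_k for each year
Survival = product of (1 - q_k)
= 0.978 * 0.967 * 0.95
= 0.8984


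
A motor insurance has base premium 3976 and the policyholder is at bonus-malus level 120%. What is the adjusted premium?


adjusted = base * BM_level / 100
= 3976 * 120 / 100
= 3976 * 1.2
= 4771.2


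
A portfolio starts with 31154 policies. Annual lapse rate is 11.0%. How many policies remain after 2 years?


remaining = initial * (1 - lapse)^years
= 31154 * (1 - 0.11)^2
= 31154 * 0.7921
= 24677.0834


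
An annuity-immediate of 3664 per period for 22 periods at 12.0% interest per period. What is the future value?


FV = PMT * ((1+i)^n - 1) / i
= 3664 * ((1.12)^22 - 1) / 0.12
= 3664 * (12.10031 - 1) / 0.12
= 338929.467


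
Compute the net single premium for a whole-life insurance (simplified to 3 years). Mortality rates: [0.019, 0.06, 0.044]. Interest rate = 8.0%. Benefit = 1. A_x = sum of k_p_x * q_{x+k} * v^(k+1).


v = 0.925926
Year 0: k_p_x=1.0, q=0.019, term=0.017593
Year 1: k_p_x=0.981, q=0.06, term=0.050463
Year 2: k_p_x=0.92214, q=0.044, term=0.032209
A_x = 0.1003


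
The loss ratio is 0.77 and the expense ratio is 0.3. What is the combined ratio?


Combined ratio = loss ratio + expense ratio
= 0.77 + 0.3
= 1.07


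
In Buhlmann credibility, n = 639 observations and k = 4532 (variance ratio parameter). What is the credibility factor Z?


Z = n / (n + k)
= 639 / (639 + 4532)
= 639 / 5171
= 0.1236


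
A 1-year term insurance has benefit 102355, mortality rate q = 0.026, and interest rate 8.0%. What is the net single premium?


NSP = benefit * q * v
v = 1/(1+i) = 0.925926
NSP = 102355 * 0.026 * 0.925926
= 2464.1019


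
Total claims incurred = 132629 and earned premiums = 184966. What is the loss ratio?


Loss ratio = claims / premiums
= 132629 / 184966
= 0.717


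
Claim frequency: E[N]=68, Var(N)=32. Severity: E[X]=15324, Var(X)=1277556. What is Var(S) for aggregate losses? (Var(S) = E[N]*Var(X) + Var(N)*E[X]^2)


Var(S) = E[N]*Var(X) + Var(N)*E[X]^2
= 68*1277556 + 32*15324^2
= 86873808 + 7514399232
= 7.6013e+09


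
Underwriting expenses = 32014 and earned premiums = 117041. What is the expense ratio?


Expense ratio = expenses / premiums
= 32014 / 117041
= 0.2735


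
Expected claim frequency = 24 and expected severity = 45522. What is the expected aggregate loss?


E[S] = E[N] * E[X]
= 24 * 45522
= 1.0925e+06


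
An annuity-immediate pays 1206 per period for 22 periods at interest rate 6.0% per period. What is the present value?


PV = PMT * (1 - (1+i)^(-n)) / i
= 1206 * (1 - (1+0.06)^(-22)) / 0.06
= 1206 * (1 - 0.277505) / 0.06
= 1206 * 12.041582
= 14522.1476


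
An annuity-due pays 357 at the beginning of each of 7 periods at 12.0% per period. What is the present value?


PV_due = PMT * (1-(1+i)^(-n))/i * (1+i)
PV_immediate = 1629.2611
PV_due = 1629.2611 * 1.12
= 1824.7724


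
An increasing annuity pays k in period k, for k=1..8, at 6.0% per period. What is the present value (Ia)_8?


(Ia)_n = sum_{k=1}^{n} k * v^k, v = 1/(1+i)
v = 0.943396
Sum computed term by term:
(Ia)_8 = 26.0514


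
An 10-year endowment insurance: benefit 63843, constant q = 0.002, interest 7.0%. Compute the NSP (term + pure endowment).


Term component = 889.7705
Pure endowment = 10_p_x * v^10 * benefit = 0.980179 * 0.508349 * 63843 = 31811.2638
NSP = 32701.0342


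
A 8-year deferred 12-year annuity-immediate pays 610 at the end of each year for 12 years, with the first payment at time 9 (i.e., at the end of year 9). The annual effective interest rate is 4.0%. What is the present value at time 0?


PV at time 8 of the 12-year annuity-immediate:
a_n = 610 * (1-(1+0.04)^(-12))/0.04 = 5724.895
Discount back 8 years to time 0:
PV = 5724.895 * (1+0.04)^(-8)
= 5724.895 * 0.73069
= 4183.1247


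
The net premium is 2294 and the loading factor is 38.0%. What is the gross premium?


Gross = net * (1 + loading)
= 2294 * (1 + 0.38)
= 2294 * 1.38
= 3165.72


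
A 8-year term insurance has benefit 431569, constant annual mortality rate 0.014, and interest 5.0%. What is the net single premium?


NSP = benefit * sum_{k=0}^{n-1} k_p_x * q * v^(k+1)
With constant q=0.014, v=0.952381
Sum = 0.086484
NSP = 431569 * 0.086484
= 37323.7123


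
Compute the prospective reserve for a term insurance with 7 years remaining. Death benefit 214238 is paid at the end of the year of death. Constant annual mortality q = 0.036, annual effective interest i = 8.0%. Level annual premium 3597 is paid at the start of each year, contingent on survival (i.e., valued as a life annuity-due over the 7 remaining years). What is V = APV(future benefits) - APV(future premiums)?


v = 1/(1+i) = 0.925926
APV(future benefits) per unit = sum_{k=0}^{6} k_p_x * q * v^(k+1) = 0.170251
APV(future benefits) = 214238 * 0.170251 = 36474.3402
Life annuity-due factor ä_{x:7} = sum_{k=0}^{6} k_p_x * v^k = 5.107545
APV(future premiums) = 3597 * 5.107545 = 18371.839
V = 36474.3402 - 18371.839
= 18102.5012


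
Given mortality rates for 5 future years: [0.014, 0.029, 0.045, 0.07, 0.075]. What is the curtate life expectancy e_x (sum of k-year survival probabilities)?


e_x = sum_{k=1}^{n} k_p_x
k_p_x values:
  1_p_x = 0.986
  2_p_x = 0.957406
  3_p_x = 0.914323
  4_p_x = 0.85032
  5_p_x = 0.786546
e_x = 4.4946


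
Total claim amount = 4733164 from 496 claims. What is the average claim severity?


severity = total / number
= 4733164 / 496
= 9542.6694


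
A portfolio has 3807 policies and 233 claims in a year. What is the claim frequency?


frequency = claims / policies
= 233 / 3807
= 0.0612


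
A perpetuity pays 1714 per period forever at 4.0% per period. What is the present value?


PV = PMT / i
= 1714 / 0.04
= 42850.0


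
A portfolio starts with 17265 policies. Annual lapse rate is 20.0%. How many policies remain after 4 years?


remaining = initial * (1 - lapse)^years
= 17265 * (1 - 0.2)^4
= 17265 * 0.4096
= 7071.744


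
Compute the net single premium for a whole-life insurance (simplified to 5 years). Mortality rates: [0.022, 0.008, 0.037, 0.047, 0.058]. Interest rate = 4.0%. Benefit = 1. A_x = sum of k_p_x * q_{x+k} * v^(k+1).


v = 0.961538
Year 0: k_p_x=1.0, q=0.022, term=0.021154
Year 1: k_p_x=0.978, q=0.008, term=0.007234
Year 2: k_p_x=0.970176, q=0.037, term=0.031912
Year 3: k_p_x=0.934279, q=0.047, term=0.037535
Year 4: k_p_x=0.890368, q=0.058, term=0.042445
A_x = 0.1403


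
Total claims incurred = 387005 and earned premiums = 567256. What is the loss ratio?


Loss ratio = claims / premiums
= 387005 / 567256
= 0.6822


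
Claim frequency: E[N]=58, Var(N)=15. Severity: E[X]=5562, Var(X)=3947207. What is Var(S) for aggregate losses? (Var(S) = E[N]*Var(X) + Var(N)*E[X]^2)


Var(S) = E[N]*Var(X) + Var(N)*E[X]^2
= 58*3947207 + 15*5562^2
= 228938006 + 464037660
= 6.9298e+08


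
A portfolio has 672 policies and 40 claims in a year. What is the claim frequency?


frequency = claims / policies
= 40 / 672
= 0.0595


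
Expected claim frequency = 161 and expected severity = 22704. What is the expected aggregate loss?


E[S] = E[N] * E[X]
= 161 * 22704
= 3.6553e+06


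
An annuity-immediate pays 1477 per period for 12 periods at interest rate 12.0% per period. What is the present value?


PV = PMT * (1 - (1+i)^(-n)) / i
= 1477 * (1 - (1+0.12)^(-12)) / 0.12
= 1477 * (1 - 0.256675) / 0.12
= 1477 * 6.194374
= 9149.0907


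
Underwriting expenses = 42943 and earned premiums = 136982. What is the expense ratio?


Expense ratio = expenses / premiums
= 42943 / 136982
= 0.3135


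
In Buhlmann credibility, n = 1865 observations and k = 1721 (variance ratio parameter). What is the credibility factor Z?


Z = n / (n + k)
= 1865 / (1865 + 1721)
= 1865 / 3586
= 0.5201


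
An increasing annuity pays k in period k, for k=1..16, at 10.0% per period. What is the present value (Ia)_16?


(Ia)_n = sum_{k=1}^{n} k * v^k, v = 1/(1+i)
v = 0.909091
Sum computed term by term:
(Ia)_16 = 51.2401


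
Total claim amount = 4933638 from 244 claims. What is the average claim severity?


severity = total / number
= 4933638 / 244
= 20219.8279


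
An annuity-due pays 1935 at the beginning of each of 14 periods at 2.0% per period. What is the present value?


PV_due = PMT * (1-(1+i)^(-n))/i * (1+i)
PV_immediate = 23425.5914
PV_due = 23425.5914 * 1.02
= 23894.1032


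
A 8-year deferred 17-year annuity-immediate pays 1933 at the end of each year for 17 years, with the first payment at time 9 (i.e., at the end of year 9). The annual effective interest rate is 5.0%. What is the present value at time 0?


PV at time 8 of the 17-year annuity-immediate:
a_n = 1933 * (1-(1+0.05)^(-17))/0.05 = 21792.7701
Discount back 8 years to time 0:
PV = 21792.7701 * (1+0.05)^(-8)
= 21792.7701 * 0.676839
= 14750.2046


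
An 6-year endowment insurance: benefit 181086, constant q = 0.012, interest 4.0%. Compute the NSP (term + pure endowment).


Term component = 11070.2654
Pure endowment = 6_p_x * v^6 * benefit = 0.930126 * 0.790315 * 181086 = 133114.8501
NSP = 144185.1155


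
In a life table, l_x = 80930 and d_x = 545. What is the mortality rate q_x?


q_x = d_x / l_x
= 545 / 80930
= 0.0067


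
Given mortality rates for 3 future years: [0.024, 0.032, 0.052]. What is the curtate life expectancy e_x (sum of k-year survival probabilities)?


e_x = sum_{k=1}^{n} k_p_x
k_p_x values:
  1_p_x = 0.976
  2_p_x = 0.944768
  3_p_x = 0.89564
e_x = 2.8164


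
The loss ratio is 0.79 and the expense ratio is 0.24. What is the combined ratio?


Combined ratio = loss ratio + expense ratio
= 0.79 + 0.24
= 1.03


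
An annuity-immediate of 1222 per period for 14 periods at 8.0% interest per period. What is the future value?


FV = PMT * ((1+i)^n - 1) / i
= 1222 * ((1.08)^14 - 1) / 0.08
= 1222 * (2.937194 - 1) / 0.08
= 29590.6326


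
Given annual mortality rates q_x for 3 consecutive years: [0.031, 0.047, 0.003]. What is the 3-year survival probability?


p_k = 1 - q_k for each year
Survival = product of (1 - q_k)
= 0.969 * 0.953 * 0.997
= 0.9207


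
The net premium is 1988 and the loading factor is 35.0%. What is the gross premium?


Gross = net * (1 + loading)
= 1988 * (1 + 0.35)
= 1988 * 1.35
= 2683.8


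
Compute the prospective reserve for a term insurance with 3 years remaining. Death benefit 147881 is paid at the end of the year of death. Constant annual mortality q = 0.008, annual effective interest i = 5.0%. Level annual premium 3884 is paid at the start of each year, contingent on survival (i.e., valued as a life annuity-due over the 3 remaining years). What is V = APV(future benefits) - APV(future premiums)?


v = 1/(1+i) = 0.952381
APV(future benefits) per unit = sum_{k=0}^{2} k_p_x * q * v^(k+1) = 0.021618
APV(future benefits) = 147881 * 0.021618 = 3196.8627
Life annuity-due factor ä_{x:3} = sum_{k=0}^{2} k_p_x * v^k = 2.837337
APV(future premiums) = 3884 * 2.837337 = 11020.2168
V = 3196.8627 - 11020.2168
= -7823.3541


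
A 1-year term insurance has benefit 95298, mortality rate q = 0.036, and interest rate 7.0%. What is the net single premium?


NSP = benefit * q * v
v = 1/(1+i) = 0.934579
NSP = 95298 * 0.036 * 0.934579
= 3206.2879


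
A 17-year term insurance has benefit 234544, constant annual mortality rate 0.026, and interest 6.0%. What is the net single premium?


NSP = benefit * sum_{k=0}^{n-1} k_p_x * q * v^(k+1)
With constant q=0.026, v=0.943396
Sum = 0.230583
NSP = 234544 * 0.230583
= 54081.8415


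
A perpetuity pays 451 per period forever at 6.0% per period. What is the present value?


PV = PMT / i
= 451 / 0.06
= 7516.6667


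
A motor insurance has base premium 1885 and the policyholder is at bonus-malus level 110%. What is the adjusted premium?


adjusted = base * BM_level / 100
= 1885 * 110 / 100
= 1885 * 1.1
= 2073.5


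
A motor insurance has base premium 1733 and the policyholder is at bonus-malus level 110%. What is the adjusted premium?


adjusted = base * BM_level / 100
= 1733 * 110 / 100
= 1733 * 1.1
= 1906.3
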